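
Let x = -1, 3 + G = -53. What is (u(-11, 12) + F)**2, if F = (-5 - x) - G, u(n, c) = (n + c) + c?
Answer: 4225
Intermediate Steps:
G = -56 (G = -3 - 53 = -56)
u(n, c) = n + 2*c (u(n, c) = (c + n) + c = n + 2*c)
F = 52 (F = (-5 - 1*(-1)) - 1*(-56) = (-5 + 1) + 56 = -4 + 56 = 52)
(u(-11, 12) + F)**2 = ((-11 + 2*12) + 52)**2 = ((-11 + 24) + 52)**2 = (13 + 52)**2 = 65**2 = 4225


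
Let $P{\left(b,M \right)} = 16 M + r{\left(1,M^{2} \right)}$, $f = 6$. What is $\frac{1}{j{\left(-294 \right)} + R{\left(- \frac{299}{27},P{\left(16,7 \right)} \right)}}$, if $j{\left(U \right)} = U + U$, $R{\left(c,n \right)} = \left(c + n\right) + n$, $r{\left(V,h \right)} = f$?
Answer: $- \frac{27}{9803} \approx -0.0027543$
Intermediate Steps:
$r{\left(V,h \right)} = 6$
$P{\left(b,M \right)} = 6 + 16 M$ ($P{\left(b,M \right)} = 16 M + 6 = 6 + 16 M$)
$R{\left(c,n \right)} = c + 2 n$
$j{\left(U \right)} = 2 U$
$\frac{1}{j{\left(-294 \right)} + R{\left(- \frac{299}{27},P{\left(16,7 \right)} \right)}} = \frac{1}{2 \left(-294\right) + \left(- \frac{299}{27} + 2 \left(6 + 16 \cdot 7\right)\right)} = \frac{1}{-588 + \left(\left(-299\right) \frac{1}{27} + 2 \left(6 + 112\right)\right)} = \frac{1}{-588 + \left(- \frac{299}{27} + 2 \cdot 118\right)} = \frac{1}{-588 + \left(- \frac{299}{27} + 236\right)} = \frac{1}{-588 + \frac{6073}{27}} = \frac{1}{- \frac{9803}{27}} = - \frac{27}{9803}$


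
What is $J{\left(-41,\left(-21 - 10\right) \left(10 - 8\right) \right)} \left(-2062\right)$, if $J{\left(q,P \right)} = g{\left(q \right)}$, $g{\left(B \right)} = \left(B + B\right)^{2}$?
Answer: $-13864888$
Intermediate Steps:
$g{\left(B \right)} = 4 B^{2}$ ($g{\left(B \right)} = \left(2 B\right)^{2} = 4 B^{2}$)
$J{\left(q,P \right)} = 4 q^{2}$
$J{\left(-41,\left(-21 - 10\right) \left(10 - 8\right) \right)} \left(-2062\right) = 4 \left(-41\right)^{2} \left(-2062\right) = 4 \cdot 1681 \left(-2062\right) = 6724 \left(-2062\right) = -13864888$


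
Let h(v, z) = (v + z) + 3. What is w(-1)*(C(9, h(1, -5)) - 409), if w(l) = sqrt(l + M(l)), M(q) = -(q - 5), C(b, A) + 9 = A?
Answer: -419*sqrt(5) ≈ -936.91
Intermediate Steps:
h(v, z) = 3 + v + z
C(b, A) = -9 + A
M(q) = 5 - q (M(q) = -(-5 + q) = 5 - q)
w(l) = sqrt(5) (w(l) = sqrt(l + (5 - l)) = sqrt(5))
w(-1)*(C(9, h(1, -5)) - 409) = sqrt(5)*((-9 + (3 + 1 - 5)) - 409) = sqrt(5)*((-9 - 1) - 409) = sqrt(5)*(-10 - 409) = sqrt(5)*(-419) = -419*sqrt(5)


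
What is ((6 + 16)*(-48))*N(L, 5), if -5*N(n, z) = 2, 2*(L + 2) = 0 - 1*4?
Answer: 2112/5 ≈ 422.40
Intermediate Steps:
L = -4 (L = -2 + (0 - 1*4)/2 = -2 + (0 - 4)/2 = -2 + (1/2)*(-4) = -2 - 2 = -4)
N(n, z) = -2/5 (N(n, z) = -1/5*2 = -2/5)
((6 + 16)*(-48))*N(L, 5) = ((6 + 16)*(-48))*(-2/5) = (22*(-48))*(-2/5) = -1056*(-2/5) = 2112/5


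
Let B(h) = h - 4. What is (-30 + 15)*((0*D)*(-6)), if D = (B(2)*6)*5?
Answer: 0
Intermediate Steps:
B(h) = -4 + h
D = -60 (D = ((-4 + 2)*6)*5 = -2*6*5 = -12*5 = -60)
(-30 + 15)*((0*D)*(-6)) = (-30 + 15)*((0*(-60))*(-6)) = -0*(-6) = -15*0 = 0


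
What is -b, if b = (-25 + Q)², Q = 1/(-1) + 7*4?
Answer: -4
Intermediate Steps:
Q = 27 (Q = -1 + 28 = 27)
b = 4 (b = (-25 + 27)² = 2² = 4)
-b = -1*4 = -4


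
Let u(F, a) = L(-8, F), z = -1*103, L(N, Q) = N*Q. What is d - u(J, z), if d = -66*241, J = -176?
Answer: -17314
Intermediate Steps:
z = -103
u(F, a) = -8*F
d = -15906
d - u(J, z) = -15906 - (-8)*(-176) = -15906 - 1*1408 = -15906 - 1408 = -17314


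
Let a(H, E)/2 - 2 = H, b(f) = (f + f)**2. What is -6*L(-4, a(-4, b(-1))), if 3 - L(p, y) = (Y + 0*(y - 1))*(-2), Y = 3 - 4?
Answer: -6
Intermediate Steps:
Y = -1
b(f) = 4*f**2 (b(f) = (2*f)**2 = 4*f**2)
a(H, E) = 4 + 2*H
L(p, y) = 1 (L(p, y) = 3 - (-1 + 0*(y - 1))*(-2) = 3 - (-1 + 0*(-1 + y))*(-2) = 3 - (-1 + 0)*(-2) = 3 - (-1)*(-2) = 3 - 1*2 = 3 - 2 = 1)
-6*L(-4, a(-4, b(-1))) = -6*1 = -6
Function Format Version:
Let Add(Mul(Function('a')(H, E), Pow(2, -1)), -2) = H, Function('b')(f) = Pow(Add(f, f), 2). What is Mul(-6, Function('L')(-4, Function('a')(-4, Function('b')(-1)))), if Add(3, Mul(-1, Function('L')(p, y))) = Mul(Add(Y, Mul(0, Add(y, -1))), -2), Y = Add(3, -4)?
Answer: -6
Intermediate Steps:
Y = -1
Function('b')(f) = Mul(4, Pow(f, 2)) (Function('b')(f) = Pow(Mul(2, f), 2) = Mul(4, Pow(f, 2)))
Function('a')(H, E) = Add(4, Mul(2, H))
Function('L')(p, y) = 1 (Function('L')(p, y) = Add(3, Mul(-1, Mul(Add(-1, Mul(0, Add(y, -1))), -2))) = Add(3, Mul(-1, Mul(Add(-1, Mul(0, Add(-1, y))), -2))) = Add(3, Mul(-1, Mul(Add(-1, 0), -2))) = Add(3, Mul(-1, Mul(-1, -2))) = Add(3, Mul(-1, 2)) = Add(3, -2) = 1)
Mul(-6, Function('L')(-4, Function('a')(-4, Function('b')(-1)))) = Mul(-6, 1) = -6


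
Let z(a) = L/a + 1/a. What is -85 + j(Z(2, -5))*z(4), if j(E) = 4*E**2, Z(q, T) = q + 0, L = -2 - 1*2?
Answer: -97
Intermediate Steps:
L = -4 (L = -2 - 2 = -4)
Z(q, T) = q
z(a) = -3/a (z(a) = -4/a + 1/a = -3/a)
-85 + j(Z(2, -5))*z(4) = -85 + (4*2**2)*(-3/4) = -85 + (4*4)*(-3*1/4) = -85 + 16*(-3/4) = -85 - 12 = -97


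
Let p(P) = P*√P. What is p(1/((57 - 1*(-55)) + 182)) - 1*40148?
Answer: -40148 + √6/12348 ≈ -40148.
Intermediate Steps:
p(P) = P^(3/2)
p(1/((57 - 1*(-55)) + 182)) - 1*40148 = (1/((57 - 1*(-55)) + 182))^(3/2) - 1*40148 = (1/((57 + 55) + 182))^(3/2) - 40148 = (1/(112 + 182))^(3/2) - 40148 = (1/294)^(3/2) - 40148 = √6/12348 - 40148 = -40148 + √6/12348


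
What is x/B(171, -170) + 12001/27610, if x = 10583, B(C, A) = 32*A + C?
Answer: -20814851/13225190 ≈ -1.5739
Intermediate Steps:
B(C, A) = C + 32*A
x/B(171, -170) + 12001/27610 = 10583/(171 + 32*(-170)) + 12001/27610 = 10583/(171 - 5440) + 12001*(1/27610) = 10583/(-5269) + 1091/2510 = 10583*(-1/5269) + 1091/2510 = -10583/5269 + 1091/2510 = -20814851/13225190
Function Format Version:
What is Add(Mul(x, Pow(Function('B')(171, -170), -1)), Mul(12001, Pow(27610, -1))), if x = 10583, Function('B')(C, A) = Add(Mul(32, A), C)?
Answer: Rational(-20814851, 13225190) ≈ -1.5739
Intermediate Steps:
Function('B')(C, A) = Add(C, Mul(32, A))
Add(Mul(x, Pow(Function('B')(171, -170), -1)), Mul(12001, Pow(27610, -1))) = Add(Mul(10583, Pow(Add(171, Mul(32, -170)), -1)), Mul(12001, Pow(27610, -1))) = Add(Mul(10583, Pow(Add(171, -5440), -1)), Mul(12001, Rational(1, 27610))) = Add(Mul(10583, Pow(-5269, -1)), Rational(1091, 2510)) = Add(Mul(10583, Rational(-1, 5269)), Rational(1091, 2510)) = Add(Rational(-10583, 5269), Rational(1091, 2510)) = Rational(-20814851, 13225190)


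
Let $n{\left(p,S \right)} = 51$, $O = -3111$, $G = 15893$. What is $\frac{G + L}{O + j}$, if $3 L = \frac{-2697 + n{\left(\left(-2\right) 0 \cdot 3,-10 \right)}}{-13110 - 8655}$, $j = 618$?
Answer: $- \frac{115304009}{18086715} \approx -6.3751$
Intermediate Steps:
$L = \frac{294}{7255}$ ($L = \frac{\left(-2697 + 51\right) \frac{1}{-13110 - 8655}}{3} = \frac{\left(-2646\right) \frac{1}{-21765}}{3} = \frac{\left(-2646\right) \left(- \frac{1}{21765}\right)}{3} = \frac{1}{3} \cdot \frac{882}{7255} = \frac{294}{7255} \approx 0.040524$)
$\frac{G + L}{O + j} = \frac{15893 + \frac{294}{7255}}{-3111 + 618} = \frac{115304009}{7255 \left(-2493\right)} = \frac{115304009}{7255} \left(- \frac{1}{2493}\right) = - \frac{115304009}{18086715}$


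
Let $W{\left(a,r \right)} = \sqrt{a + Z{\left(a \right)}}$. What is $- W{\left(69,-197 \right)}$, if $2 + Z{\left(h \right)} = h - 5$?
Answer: $- \sqrt{131} \approx -11.446$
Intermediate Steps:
$Z{\left(h \right)} = -7 + h$ ($Z{\left(h \right)} = -2 + \left(h - 5\right) = -2 + \left(-5 + h\right) = -7 + h$)
$W{\left(a,r \right)} = \sqrt{-7 + 2 a}$ ($W{\left(a,r \right)} = \sqrt{a + \left(-7 + a\right)} = \sqrt{-7 + 2 a}$)
$- W{\left(69,-197 \right)} = - \sqrt{-7 + 2 \cdot 69} = - \sqrt{-7 + 138} = - \sqrt{131}$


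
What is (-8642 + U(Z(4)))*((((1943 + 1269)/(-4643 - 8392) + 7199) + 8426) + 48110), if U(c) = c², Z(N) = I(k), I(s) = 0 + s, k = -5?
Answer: -650804810411/1185 ≈ -5.4920e+8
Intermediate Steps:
I(s) = s
Z(N) = -5
(-8642 + U(Z(4)))*((((1943 + 1269)/(-4643 - 8392) + 7199) + 8426) + 48110) = (-8642 + (-5)²)*((((1943 + 1269)/(-4643 - 8392) + 7199) + 8426) + 48110) = (-8642 + 25)*(((3212/(-13035) + 7199) + 8426) + 48110) = -8617*(((3212*(-1/13035) + 7199) + 8426) + 48110) = -8617*(((-292/1185 + 7199) + 8426) + 48110) = -8617*((8530523/1185 + 8426) + 48110) = -8617*(18515333/1185 + 48110) = -8617*75525683/1185 = -650804810411/1185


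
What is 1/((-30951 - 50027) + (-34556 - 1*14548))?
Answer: -1/130082 ≈ -7.6875e-6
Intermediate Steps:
1/((-30951 - 50027) + (-34556 - 1*14548)) = 1/(-80978 + (-34556 - 14548)) = 1/(-80978 - 49104) = 1/(-130082) = -1/130082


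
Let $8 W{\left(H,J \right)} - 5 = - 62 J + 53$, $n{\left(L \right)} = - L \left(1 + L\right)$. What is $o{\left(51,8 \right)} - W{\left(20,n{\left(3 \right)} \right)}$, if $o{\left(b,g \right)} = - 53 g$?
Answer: $- \frac{2097}{4} \approx -524.25$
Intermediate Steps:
$n{\left(L \right)} = - L \left(1 + L\right)$
$W{\left(H,J \right)} = \frac{29}{4} - \frac{31 J}{4}$ ($W{\left(H,J \right)} = \frac{5}{8} + \frac{- 62 J + 53}{8} = \frac{5}{8} + \frac{53 - 62 J}{8} = \frac{5}{8} - \left(- \frac{53}{8} + \frac{31 J}{4}\right) = \frac{29}{4} - \frac{31 J}{4}$)
$o{\left(51,8 \right)} - W{\left(20,n{\left(3 \right)} \right)} = \left(-53\right) 8 - \left(\frac{29}{4} - \frac{31 \left(\left(-1\right) 3 \left(1 + 3\right)\right)}{4}\right) = -424 - \left(\frac{29}{4} - \frac{31 \left(\left(-1\right) 3 \cdot 4\right)}{4}\right) = -424 - \left(\frac{29}{4} - -93\right) = -424 - \left(\frac{29}{4} + 93\right) = -424 - \frac{401}{4} = - \frac{2097}{4}$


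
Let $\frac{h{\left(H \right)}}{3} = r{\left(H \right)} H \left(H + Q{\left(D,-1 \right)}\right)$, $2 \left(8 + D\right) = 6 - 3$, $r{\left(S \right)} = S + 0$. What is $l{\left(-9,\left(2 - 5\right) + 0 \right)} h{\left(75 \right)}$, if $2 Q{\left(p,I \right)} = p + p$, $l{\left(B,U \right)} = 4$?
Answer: $4623750$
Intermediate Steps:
$r{\left(S \right)} = S$
$D = - \frac{13}{2}$ ($D = -8 + \frac{6 - 3}{2} = -8 + \frac{1}{2} \cdot 3 = -8 + \frac{3}{2} = - \frac{13}{2} \approx -6.5$)
$Q{\left(p,I \right)} = p$ ($Q{\left(p,I \right)} = \frac{p + p}{2} = \frac{2 p}{2} = p$)
$h{\left(H \right)} = 3 H^{2} \left(- \frac{13}{2} + H\right)$ ($h{\left(H \right)} = 3 H H \left(H - \frac{13}{2}\right) = 3 H^{2} \left(- \frac{13}{2} + H\right)$)
$l{\left(-9,\left(2 - 5\right) + 0 \right)} h{\left(75 \right)} = 4 \cdot 75^{2} \left(- \frac{39}{2} + 3 \cdot 75\right) = 4 \cdot 5625 \left(- \frac{39}{2} + 225\right) = 4 \cdot 5625 \cdot \frac{411}{2} = 4 \cdot \frac{2311875}{2} = 4623750$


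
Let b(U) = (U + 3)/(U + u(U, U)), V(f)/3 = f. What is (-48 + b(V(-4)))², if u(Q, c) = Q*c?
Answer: 4473225/1936 ≈ 2310.6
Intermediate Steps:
V(f) = 3*f
b(U) = (3 + U)/(U + U²) (b(U) = (U + 3)/(U + U*U) = (3 + U)/(U + U²))
(-48 + b(V(-4)))² = (-48 + (3 + 3*(-4))/(((3*(-4)))*(1 + 3*(-4))))² = (-48 + (3 - 12)/((-12)*(1 - 12)))² = (-48 - 1/12*(-9)/(-11))² = (-48 - 1/12*(-1/11)*(-9))² = (-48 - 3/44)² = (-2115/44)² = 4473225/1936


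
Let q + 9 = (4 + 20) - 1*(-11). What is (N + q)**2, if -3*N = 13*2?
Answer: 2704/9 ≈ 300.44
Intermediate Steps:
q = 26 (q = -9 + ((4 + 20) - 1*(-11)) = -9 + (24 + 11) = -9 + 35 = 26)
N = -26/3 (N = -13*2/3 = -1/3*26 = -26/3 ≈ -8.6667)
(N + q)**2 = (-26/3 + 26)**2 = (52/3)**2 = 2704/9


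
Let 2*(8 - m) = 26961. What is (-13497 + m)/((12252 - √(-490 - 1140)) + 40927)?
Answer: -2868422081/5656015342 - 53939*I*√1630/5656015342 ≈ -0.50714 - 0.00038502*I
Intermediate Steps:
m = -26945/2 (m = 8 - ½*26961 = 8 - 26961/2 = -26945/2 ≈ -13473.)
(-13497 + m)/((12252 - √(-490 - 1140)) + 40927) = (-13497 - 26945/2)/((12252 - √(-490 - 1140)) + 40927) = -53939/(2*((12252 - √(-1630)) + 40927)) = -53939/(2*((12252 - I*√1630) + 40927)) = -53939/(2*(53179 - I*√1630))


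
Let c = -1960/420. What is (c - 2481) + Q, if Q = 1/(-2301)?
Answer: -5719520/2301 ≈ -2485.7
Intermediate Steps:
c = -14/3 (c = -1960*1/420 = -14/3 ≈ -4.6667)
Q = -1/2301 ≈ -0.00043459
(c - 2481) + Q = (-14/3 - 2481) - 1/2301 = -7457/3 - 1/2301 = -5719520/2301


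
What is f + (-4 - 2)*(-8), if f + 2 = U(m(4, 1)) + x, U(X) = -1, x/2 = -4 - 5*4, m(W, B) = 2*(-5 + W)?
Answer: -3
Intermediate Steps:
m(W, B) = -10 + 2*W
x = -48 (x = 2*(-4 - 5*4) = 2*(-4 - 20) = 2*(-24) = -48)
f = -51 (f = -2 + (-1 - 48) = -2 - 49 = -51)
f + (-4 - 2)*(-8) = -51 + (-4 - 2)*(-8) = -51 - 6*(-8) = -51 + 48 = -3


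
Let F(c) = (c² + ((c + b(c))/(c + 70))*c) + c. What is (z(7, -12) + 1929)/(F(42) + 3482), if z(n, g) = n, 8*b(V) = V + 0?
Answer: 61952/169783 ≈ 0.36489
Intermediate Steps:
b(V) = V/8 (b(V) = (V + 0)/8 = V/8)
F(c) = c + c² + 9*c²/(8*(70 + c)) (F(c) = (c² + ((c + c/8)/(c + 70))*c) + c = (c² + ((9*c/8)/(70 + c))*c) + c = (c² + (9*c/(8*(70 + c)))*c) + c = (c² + 9*c²/(8*(70 + c))) + c = c + c² + 9*c²/(8*(70 + c)))
(z(7, -12) + 1929)/(F(42) + 3482) = (7 + 1929)/((⅛)*42*(560 + 8*42² + 577*42)/(70 + 42) + 3482) = 1936/((⅛)*42*(560 + 8*1764 + 24234)/112 + 3482) = 1936/((⅛)*42*(1/112)*(560 + 14112 + 24234) + 3482) = 1936/((⅛)*42*(1/112)*38906 + 3482) = 1936/(58359/32 + 3482) = 1936/(169783/32) = 1936*(32/169783) = 61952/169783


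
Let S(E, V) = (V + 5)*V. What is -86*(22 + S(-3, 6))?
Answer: -7568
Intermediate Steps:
S(E, V) = V*(5 + V) (S(E, V) = (5 + V)*V = V*(5 + V))
-86*(22 + S(-3, 6)) = -86*(22 + 6*(5 + 6)) = -86*(22 + 6*11) = -86*(22 + 66) = -86*88 = -7568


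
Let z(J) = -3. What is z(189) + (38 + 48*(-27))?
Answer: -1261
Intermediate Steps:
z(189) + (38 + 48*(-27)) = -3 + (38 + 48*(-27)) = -3 + (38 - 1296) = -3 - 1258 = -1261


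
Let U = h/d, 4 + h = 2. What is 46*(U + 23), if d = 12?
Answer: 3151/3 ≈ 1050.3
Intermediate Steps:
h = -2 (h = -4 + 2 = -2)
U = -1/6 (U = -2/12 = -2*1/12 = -1/6 ≈ -0.16667)
46*(U + 23) = 46*(-1/6 + 23) = 46*(137/6) = 3151/3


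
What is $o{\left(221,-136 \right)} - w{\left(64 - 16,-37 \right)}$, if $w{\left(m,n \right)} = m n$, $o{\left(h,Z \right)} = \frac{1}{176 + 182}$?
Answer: $\frac{635809}{358} \approx 1776.0$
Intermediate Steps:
$o{\left(h,Z \right)} = \frac{1}{358}$
$o{\left(221,-136 \right)} - w{\left(64 - 16,-37 \right)} = \frac{1}{358} - \left(64 - 16\right) \left(-37\right) = \frac{1}{358} - 48 \left(-37\right) = \frac{1}{358} - -1776 = \frac{1}{358} + 1776 = \frac{635809}{358}$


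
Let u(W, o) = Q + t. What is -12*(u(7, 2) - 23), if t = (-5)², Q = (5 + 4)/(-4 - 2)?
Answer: -6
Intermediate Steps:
Q = -3/2 (Q = 9/(-6) = 9*(-⅙) = -3/2 ≈ -1.5000)
t = 25
u(W, o) = 47/2 (u(W, o) = -3/2 + 25 = 47/2)
-12*(u(7, 2) - 23) = -12*(47/2 - 23) = -12*½ = -6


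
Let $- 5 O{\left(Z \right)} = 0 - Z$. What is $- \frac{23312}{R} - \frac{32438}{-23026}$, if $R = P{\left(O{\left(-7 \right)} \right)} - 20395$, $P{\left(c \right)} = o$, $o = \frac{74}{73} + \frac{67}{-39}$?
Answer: $\frac{852945517631}{334260210205} \approx 2.5517$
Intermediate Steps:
$O{\left(Z \right)} = \frac{Z}{5}$ ($O{\left(Z \right)} = - \frac{0 - Z}{5} = - \frac{\left(-1\right) Z}{5} = \frac{Z}{5}$)
$o = - \frac{2005}{2847}$ ($o = 74 \cdot \frac{1}{73} + 67 \left(- \frac{1}{39}\right) = \frac{74}{73} - \frac{67}{39} = - \frac{2005}{2847} \approx -0.70425$)
$P{\left(c \right)} = - \frac{2005}{2847}$
$R = - \frac{58066570}{2847}$ ($R = - \frac{2005}{2847} - 20395 = - \frac{58066570}{2847} \approx -20396.0$)
$- \frac{23312}{R} - \frac{32438}{-23026} = - \frac{23312}{- \frac{58066570}{2847}} - \frac{32438}{-23026} = \left(-23312\right) \left(- \frac{2847}{58066570}\right) - - \frac{16219}{11513} = \frac{33184632}{29033285} + \frac{16219}{11513} = \frac{852945517631}{334260210205}$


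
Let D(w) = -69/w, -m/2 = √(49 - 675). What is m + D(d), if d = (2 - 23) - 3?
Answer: 23/8 - 2*I*√626 ≈ 2.875 - 50.04*I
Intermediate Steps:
d = -24 (d = -21 - 3 = -24)
m = -2*I*√626 (m = -2*√(49 - 675) = -2*I*√626 ≈ -50.04*I)
m + D(d) = -2*I*√626 - 69/(-24) = -2*I*√626 - 69*(-1/24) = -2*I*√626 + 23/8 = 23/8 - 2*I*√626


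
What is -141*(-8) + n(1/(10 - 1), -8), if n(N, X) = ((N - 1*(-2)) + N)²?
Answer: 91768/81 ≈ 1132.9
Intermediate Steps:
n(N, X) = (2 + 2*N)² (n(N, X) = ((N + 2) + N)² = ((2 + N) + N)² = (2 + 2*N)²)
-141*(-8) + n(1/(10 - 1), -8) = -141*(-8) + 4*(1 + 1/(10 - 1))² = 1128 + 4*(1 + 1/9)² = 1128 + 4*(1 + ⅑)² = 1128 + 4*(10/9)² = 1128 + 4*(100/81) = 1128 + 400/81 = 91768/81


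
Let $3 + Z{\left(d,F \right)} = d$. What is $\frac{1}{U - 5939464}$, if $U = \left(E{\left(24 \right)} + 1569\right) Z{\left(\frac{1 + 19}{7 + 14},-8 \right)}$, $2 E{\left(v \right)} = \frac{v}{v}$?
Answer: $- \frac{42}{249592465} \approx -1.6827 \cdot 10^{-7}$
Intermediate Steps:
$E{\left(v \right)} = \frac{1}{2}$ ($E{\left(v \right)} = \frac{v \frac{1}{v}}{2} = \frac{1}{2} \cdot 1 = \frac{1}{2}$)
$Z{\left(d,F \right)} = -3 + d$
$U = - \frac{134977}{42}$ ($U = \left(\frac{1}{2} + 1569\right) \left(-3 + \frac{1 + 19}{7 + 14}\right) = \frac{3139 \left(-3 + \frac{20}{21}\right)}{2} = \frac{3139}{2} \left(- \frac{43}{21}\right) = - \frac{134977}{42} \approx -3213.7$)
$\frac{1}{U - 5939464} = \frac{1}{- \frac{134977}{42} - 5939464} = \frac{1}{- \frac{249592465}{42}} = - \frac{42}{249592465}$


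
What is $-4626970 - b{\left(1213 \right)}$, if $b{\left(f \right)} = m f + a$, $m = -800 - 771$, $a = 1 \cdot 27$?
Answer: $-2721374$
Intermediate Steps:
$a = 27$
$m = -1571$
$b{\left(f \right)} = 27 - 1571 f$ ($b{\left(f \right)} = - 1571 f + 27 = 27 - 1571 f$)
$-4626970 - b{\left(1213 \right)} = -4626970 - \left(27 - 1905623\right) = -4626970 - -1905596 = -4626970 + 1905596 = -2721374$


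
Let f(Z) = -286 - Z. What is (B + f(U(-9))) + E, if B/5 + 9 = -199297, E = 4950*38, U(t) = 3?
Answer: -808719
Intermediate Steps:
E = 188100
B = -996530 (B = -45 + 5*(-199297) = -45 - 996485 = -996530)
(B + f(U(-9))) + E = (-996530 + (-286 - 1*3)) + 188100 = (-996530 + (-286 - 3)) + 188100 = (-996530 - 289) + 188100 = -996819 + 188100 = -808719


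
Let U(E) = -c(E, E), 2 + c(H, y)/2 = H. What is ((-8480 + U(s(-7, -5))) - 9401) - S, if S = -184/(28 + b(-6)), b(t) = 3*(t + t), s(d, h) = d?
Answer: -17886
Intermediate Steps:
c(H, y) = -4 + 2*H
b(t) = 6*t (b(t) = 3*(2*t) = 6*t)
U(E) = 4 - 2*E (U(E) = -(-4 + 2*E) = 4 - 2*E)
S = 23 (S = -184/(28 + 6*(-6)) = -184/(28 - 36) = -184/(-8) = -⅛*(-184) = 23)
((-8480 + U(s(-7, -5))) - 9401) - S = ((-8480 + (4 - 2*(-7))) - 9401) - 1*23 = ((-8480 + (4 + 14)) - 9401) - 23 = ((-8480 + 18) - 9401) - 23 = (-8462 - 9401) - 23 = -17863 - 23 = -17886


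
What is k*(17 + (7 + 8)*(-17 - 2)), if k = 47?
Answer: -12596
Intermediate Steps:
k*(17 + (7 + 8)*(-17 - 2)) = 47*(17 + (7 + 8)*(-17 - 2)) = 47*(17 + 15*(-19)) = 47*(17 - 285) = 47*(-268) = -12596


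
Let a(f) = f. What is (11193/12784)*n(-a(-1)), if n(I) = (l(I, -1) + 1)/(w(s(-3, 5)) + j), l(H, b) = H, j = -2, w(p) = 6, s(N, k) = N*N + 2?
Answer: 11193/25568 ≈ 0.43777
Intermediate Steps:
s(N, k) = 2 + N² (s(N, k) = N² + 2 = 2 + N²)
n(I) = ¼ + I/4 (n(I) = (I + 1)/(6 - 2) = (1 + I)/4 = (1 + I)*(¼) = ¼ + I/4)
(11193/12784)*n(-a(-1)) = (11193/12784)*(¼ + (-1*(-1))/4) = (11193*(1/12784))*(¼ + (¼)*1) = 11193*(¼ + ¼)/12784 = (11193/12784)*(½) = 11193/25568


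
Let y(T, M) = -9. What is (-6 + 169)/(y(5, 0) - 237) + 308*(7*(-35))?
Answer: -18563323/246 ≈ -75461.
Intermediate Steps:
(-6 + 169)/(y(5, 0) - 237) + 308*(7*(-35)) = (-6 + 169)/(-9 - 237) + 308*(7*(-35)) = 163/(-246) + 308*(-245) = 163*(-1/246) - 75460 = -163/246 - 75460 = -18563323/246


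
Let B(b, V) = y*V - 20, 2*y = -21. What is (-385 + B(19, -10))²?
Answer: 90000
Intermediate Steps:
y = -21/2 (y = (½)*(-21) = -21/2 ≈ -10.500)
B(b, V) = -20 - 21*V/2 (B(b, V) = -21*V/2 - 20 = -20 - 21*V/2)
(-385 + B(19, -10))² = (-385 + (-20 - 21/2*(-10)))² = (-385 + (-20 + 105))² = (-385 + 85)² = (-300)² = 90000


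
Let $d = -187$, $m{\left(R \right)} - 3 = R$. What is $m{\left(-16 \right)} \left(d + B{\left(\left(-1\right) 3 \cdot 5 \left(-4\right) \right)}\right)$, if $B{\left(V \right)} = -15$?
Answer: $2626$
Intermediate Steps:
$m{\left(R \right)} = 3 + R$
$m{\left(-16 \right)} \left(d + B{\left(\left(-1\right) 3 \cdot 5 \left(-4\right) \right)}\right) = \left(3 - 16\right) \left(-187 - 15\right) = \left(-13\right) \left(-202\right) = 2626$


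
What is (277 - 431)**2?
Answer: 23716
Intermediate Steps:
(277 - 431)**2 = (-154)**2 = 23716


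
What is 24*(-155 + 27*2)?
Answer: -2424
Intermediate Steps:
24*(-155 + 27*2) = 24*(-155 + 54) = 24*(-101) = -2424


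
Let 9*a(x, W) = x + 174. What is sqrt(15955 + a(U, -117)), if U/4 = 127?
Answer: sqrt(144277)/3 ≈ 126.61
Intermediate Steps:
U = 508 (U = 4*127 = 508)
a(x, W) = 58/3 + x/9 (a(x, W) = (x + 174)/9 = (174 + x)/9 = 58/3 + x/9)
sqrt(15955 + a(U, -117)) = sqrt(15955 + (58/3 + (1/9)*508)) = sqrt(15955 + (58/3 + 508/9)) = sqrt(15955 + 682/9) = sqrt(144277/9) = sqrt(144277)/3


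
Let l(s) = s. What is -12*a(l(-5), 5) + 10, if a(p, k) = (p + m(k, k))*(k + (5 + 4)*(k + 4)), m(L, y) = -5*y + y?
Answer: 25810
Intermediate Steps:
m(L, y) = -4*y
a(p, k) = (36 + 10*k)*(p - 4*k) (a(p, k) = (p - 4*k)*(k + (5 + 4)*(k + 4)) = (p - 4*k)*(k + 9*(4 + k)) = (p - 4*k)*(k + (36 + 9*k)) = (p - 4*k)*(36 + 10*k) = (36 + 10*k)*(p - 4*k))
-12*a(l(-5), 5) + 10 = -12*(-144*5 - 40*5**2 + 36*(-5) + 10*5*(-5)) + 10 = -12*(-720 - 40*25 - 180 - 250) + 10 = -12*(-720 - 1000 - 180 - 250) + 10 = -12*(-2150) + 10 = 25800 + 10 = 25810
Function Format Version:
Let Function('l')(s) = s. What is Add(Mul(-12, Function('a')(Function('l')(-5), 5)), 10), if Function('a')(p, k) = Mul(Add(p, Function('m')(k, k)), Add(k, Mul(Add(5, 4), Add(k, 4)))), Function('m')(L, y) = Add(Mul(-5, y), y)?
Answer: 25810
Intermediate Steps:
Function('m')(L, y) = Mul(-4, y)
Function('a')(p, k) = Mul(Add(36, Mul(10, k)), Add(p, Mul(-4, k))) (Function('a')(p, k) = Mul(Add(p, Mul(-4, k)), Add(k, Mul(Add(5, 4), Add(k, 4)))) = Mul(Add(p, Mul(-4, k)), Add(k, Mul(9, Add(4, k)))) = Mul(Add(p, Mul(-4, k)), Add(k, Add(36, Mul(9, k)))) = Mul(Add(p, Mul(-4, k)), Add(36, Mul(10, k))) = Mul(Add(36, Mul(10, k)), Add(p, Mul(-4, k))))
Add(Mul(-12, Function('a')(Function('l')(-5), 5)), 10) = Add(Mul(-12, Add(Mul(-144, 5), Mul(-40, Pow(5, 2)), Mul(36, -5), Mul(10, 5, -5))), 10) = Add(Mul(-12, Add(-720, Mul(-40, 25), -180, -250)), 10) = Add(Mul(-12, Add(-720, -1000, -180, -250)), 10) = Add(Mul(-12, -2150), 10) = Add(25800, 10) = 25810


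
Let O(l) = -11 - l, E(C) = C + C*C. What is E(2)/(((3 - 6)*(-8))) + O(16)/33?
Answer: -25/44 ≈ -0.56818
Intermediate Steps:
E(C) = C + C²
E(2)/(((3 - 6)*(-8))) + O(16)/33 = (2*(1 + 2))/(((3 - 6)*(-8))) + (-11 - 1*16)/33 = (2*3)/((-3*(-8))) + (-11 - 16)*(1/33) = 6/24 - 27*1/33 = 6*(1/24) - 9/11 = ¼ - 9/11 = -25/44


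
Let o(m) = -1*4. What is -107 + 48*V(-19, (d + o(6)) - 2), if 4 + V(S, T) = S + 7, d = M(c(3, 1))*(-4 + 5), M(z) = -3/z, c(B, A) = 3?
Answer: -875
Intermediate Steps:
d = -1 (d = (-3/3)*(-4 + 5) = -3*⅓*1 = -1*1 = -1)
o(m) = -4
V(S, T) = 3 + S (V(S, T) = -4 + (S + 7) = -4 + (7 + S) = 3 + S)
-107 + 48*V(-19, (d + o(6)) - 2) = -107 + 48*(3 - 19) = -107 + 48*(-16) = -107 - 768 = -875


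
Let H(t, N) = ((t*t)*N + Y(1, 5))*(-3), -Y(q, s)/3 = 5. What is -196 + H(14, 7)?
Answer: -4267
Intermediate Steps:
Y(q, s) = -15 (Y(q, s) = -3*5 = -15)
H(t, N) = 45 - 3*N*t² (H(t, N) = ((t*t)*N - 15)*(-3) = (t²*N - 15)*(-3) = (N*t² - 15)*(-3) = (-15 + N*t²)*(-3) = 45 - 3*N*t²)
-196 + H(14, 7) = -196 + (45 - 3*7*14²) = -196 + (45 - 3*7*196) = -196 + (45 - 4116) = -196 - 4071 = -4267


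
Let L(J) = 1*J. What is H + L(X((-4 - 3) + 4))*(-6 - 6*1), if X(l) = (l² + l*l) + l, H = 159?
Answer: -21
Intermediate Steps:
X(l) = l + 2*l² (X(l) = (l² + l²) + l = 2*l² + l = l + 2*l²)
L(J) = J
H + L(X((-4 - 3) + 4))*(-6 - 6*1) = 159 + (((-4 - 3) + 4)*(1 + 2*((-4 - 3) + 4)))*(-6 - 6*1) = 159 + ((-7 + 4)*(1 + 2*(-7 + 4)))*(-6 - 6) = 159 - 3*(1 + 2*(-3))*(-12) = 159 - 3*(1 - 6)*(-12) = 159 - 3*(-5)*(-12) = 159 + 15*(-12) = 159 - 180 = -21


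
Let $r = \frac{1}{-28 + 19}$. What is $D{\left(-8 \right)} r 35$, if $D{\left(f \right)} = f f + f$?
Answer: $- \frac{1960}{9} \approx -217.78$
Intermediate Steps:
$D{\left(f \right)} = f + f^{2}$ ($D{\left(f \right)} = f^{2} + f = f + f^{2}$)
$r = - \frac{1}{9}$ ($r = \frac{1}{-9} = - \frac{1}{9} \approx -0.11111$)
$D{\left(-8 \right)} r 35 = - 8 \left(1 - 8\right) \left(- \frac{1}{9}\right) 35 = \left(-8\right) \left(-7\right) \left(- \frac{1}{9}\right) 35 = 56 \left(- \frac{1}{9}\right) 35 = \left(- \frac{56}{9}\right) 35 = - \frac{1960}{9}$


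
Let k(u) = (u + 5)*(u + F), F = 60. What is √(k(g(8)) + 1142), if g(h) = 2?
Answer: 2*√394 ≈ 39.699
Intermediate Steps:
k(u) = (5 + u)*(60 + u) (k(u) = (u + 5)*(u + 60) = (5 + u)*(60 + u))
√(k(g(8)) + 1142) = √((300 + 2² + 65*2) + 1142) = √((300 + 4 + 130) + 1142) = √(434 + 1142) = √1576 = 2*√394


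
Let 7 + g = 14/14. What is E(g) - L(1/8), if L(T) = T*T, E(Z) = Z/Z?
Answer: 63/64 ≈ 0.98438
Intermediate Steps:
g = -6 (g = -7 + 14/14 = -7 + 14*(1/14) = -7 + 1 = -6)
E(Z) = 1
L(T) = T²
E(g) - L(1/8) = 1 - (1/8)² = 1 - (⅛)² = 1 - 1*1/64 = 1 - 1/64 = 63/64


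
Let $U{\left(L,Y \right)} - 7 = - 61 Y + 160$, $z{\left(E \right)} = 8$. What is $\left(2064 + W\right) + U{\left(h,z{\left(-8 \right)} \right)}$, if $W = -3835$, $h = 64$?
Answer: $-2092$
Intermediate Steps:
$U{\left(L,Y \right)} = 167 - 61 Y$ ($U{\left(L,Y \right)} = 7 - \left(-160 + 61 Y\right) = 167 - 61 Y$)
$\left(2064 + W\right) + U{\left(h,z{\left(-8 \right)} \right)} = \left(2064 - 3835\right) + \left(167 - 488\right) = -1771 + \left(167 - 488\right) = -1771 - 321 = -2092$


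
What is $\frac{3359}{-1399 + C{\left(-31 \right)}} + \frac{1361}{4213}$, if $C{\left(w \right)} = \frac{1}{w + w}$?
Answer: $- \frac{759339175}{365431407} \approx -2.0779$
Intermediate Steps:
$C{\left(w \right)} = \frac{1}{2 w}$
$\frac{3359}{-1399 + C{\left(-31 \right)}} + \frac{1361}{4213} = \frac{3359}{-1399 + \frac{1}{2 \left(-31\right)}} + \frac{1361}{4213} = \frac{3359}{-1399 + \frac{1}{2} \left(- \frac{1}{31}\right)} + 1361 \cdot \frac{1}{4213} = \frac{3359}{-1399 - \frac{1}{62}} + \frac{1361}{4213} = \frac{3359}{- \frac{86739}{62}} + \frac{1361}{4213} = 3359 \left(- \frac{62}{86739}\right) + \frac{1361}{4213} = - \frac{208258}{86739} + \frac{1361}{4213} = - \frac{759339175}{365431407}$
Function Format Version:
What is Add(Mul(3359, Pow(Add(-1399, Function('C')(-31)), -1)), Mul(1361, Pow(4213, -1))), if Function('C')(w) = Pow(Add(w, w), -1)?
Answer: Rational(-759339175, 365431407) ≈ -2.0779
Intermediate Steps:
Function('C')(w) = Mul(Rational(1, 2), Pow(w, -1)) (Function('C')(w) = Pow(Mul(2, w), -1) = Mul(Rational(1, 2), Pow(w, -1)))
Add(Mul(3359, Pow(Add(-1399, Function('C')(-31)), -1)), Mul(1361, Pow(4213, -1))) = Add(Mul(3359, Pow(Add(-1399, Mul(Rational(1, 2), Pow(-31, -1))), -1)), Mul(1361, Pow(4213, -1))) = Add(Mul(3359, Pow(Add(-1399, Mul(Rational(1, 2), Rational(-1, 31))), -1)), Mul(1361, Rational(1, 4213))) = Add(Mul(3359, Pow(Add(-1399, Rational(-1, 62)), -1)), Rational(1361, 4213)) = Add(Mul(3359, Pow(Rational(-86739, 62), -1)), Rational(1361, 4213)) = Add(Mul(3359, Rational(-62, 86739)), Rational(1361, 4213)) = Add(Rational(-208258, 86739), Rational(1361, 4213)) = Rational(-759339175, 365431407)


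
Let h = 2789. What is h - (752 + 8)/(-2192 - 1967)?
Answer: 11600211/4159 ≈ 2789.2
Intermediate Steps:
h - (752 + 8)/(-2192 - 1967) = 2789 - (752 + 8)/(-2192 - 1967) = 2789 - 760/(-4159) = 2789 - 760*(-1)/4159 = 2789 - 1*(-760/4159) = 2789 + 760/4159 = 11600211/4159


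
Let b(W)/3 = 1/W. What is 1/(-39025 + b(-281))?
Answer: -281/10966028 ≈ -2.5625e-5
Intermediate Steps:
b(W) = 3/W
1/(-39025 + b(-281)) = 1/(-39025 + 3/(-281)) = 1/(-39025 + 3*(-1/281)) = 1/(-39025 - 3/281) = 1/(-10966028/281) = -281/10966028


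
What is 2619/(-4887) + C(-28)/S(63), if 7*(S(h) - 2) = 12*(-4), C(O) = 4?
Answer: -4183/3077 ≈ -1.3594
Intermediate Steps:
S(h) = -34/7 (S(h) = 2 + (12*(-4))/7 = 2 + (⅐)*(-48) = 2 - 48/7 = -34/7)
2619/(-4887) + C(-28)/S(63) = 2619/(-4887) + 4/(-34/7) = 2619*(-1/4887) + 4*(-7/34) = -97/181 - 14/17 = -4183/3077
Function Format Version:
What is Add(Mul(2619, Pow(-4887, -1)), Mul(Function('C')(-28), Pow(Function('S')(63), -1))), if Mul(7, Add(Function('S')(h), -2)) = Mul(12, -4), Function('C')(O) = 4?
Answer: Rational(-4183, 3077) ≈ -1.3594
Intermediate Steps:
Function('S')(h) = Rational(-34, 7) (Function('S')(h) = Add(2, Mul(Rational(1, 7), Mul(12, -4))) = Add(2, Mul(Rational(1, 7), -48)) = Add(2, Rational(-48, 7)) = Rational(-34, 7))
Add(Mul(2619, Pow(-4887, -1)), Mul(Function('C')(-28), Pow(Function('S')(63), -1))) = Add(Mul(2619, Pow(-4887, -1)), Mul(4, Pow(Rational(-34, 7), -1))) = Add(Mul(2619, Rational(-1, 4887)), Mul(4, Rational(-7, 34))) = Add(Rational(-97, 181), Rational(-14, 17)) = Rational(-4183, 3077)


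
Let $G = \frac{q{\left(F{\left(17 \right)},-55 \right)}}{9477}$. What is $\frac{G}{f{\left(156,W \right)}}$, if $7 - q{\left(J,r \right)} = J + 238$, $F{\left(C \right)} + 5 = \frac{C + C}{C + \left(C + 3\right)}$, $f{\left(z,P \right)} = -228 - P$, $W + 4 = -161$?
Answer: $\frac{8396}{22090887} \approx 0.00038007$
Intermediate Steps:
$W = -165$ ($W = -4 - 161 = -165$)
$F{\left(C \right)} = -5 + \frac{2 C}{3 + 2 C}$ ($F{\left(C \right)} = -5 + \frac{C + C}{C + \left(C + 3\right)} = -5 + \frac{2 C}{C + \left(3 + C\right)} = -5 + \frac{2 C}{3 + 2 C}$)
$q{\left(J,r \right)} = -231 - J$ ($q{\left(J,r \right)} = 7 - \left(J + 238\right) = 7 - \left(238 + J\right) = -231 - J$)
$G = - \frac{8396}{350649}$ ($G = \frac{-231 - \frac{-15 - 136}{3 + 2 \cdot 17}}{9477} = \left(-231 - \frac{-15 - 136}{3 + 34}\right) \frac{1}{9477} = \left(-231 - \frac{1}{37} \left(-151\right)\right) \frac{1}{9477} = \left(-231 - - \frac{151}{37}\right) \frac{1}{9477} = \left(-231 + \frac{151}{37}\right) \frac{1}{9477} = \left(- \frac{8396}{37}\right) \frac{1}{9477} = - \frac{8396}{350649} \approx -0.023944$)
$\frac{G}{f{\left(156,W \right)}} = - \frac{8396}{350649 \left(-228 - -165\right)} = - \frac{8396}{350649 \left(-228 + 165\right)} = - \frac{8396}{350649 \left(-63\right)} = \left(- \frac{8396}{350649}\right) \left(- \frac{1}{63}\right) = \frac{8396}{22090887}$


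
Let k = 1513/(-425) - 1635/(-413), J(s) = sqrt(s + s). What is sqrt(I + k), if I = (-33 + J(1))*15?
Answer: sqrt(-2109090641 + 63963375*sqrt(2))/2065 ≈ 21.757*I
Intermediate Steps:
J(s) = sqrt(2)*sqrt(s) (J(s) = sqrt(2*s) = sqrt(2)*sqrt(s))
I = -495 + 15*sqrt(2) (I = (-33 + sqrt(2)*sqrt(1))*15 = (-33 + sqrt(2)*1)*15 = (-33 + sqrt(2))*15 = -495 + 15*sqrt(2) ≈ -473.79)
k = 4118/10325 (k = 1513*(-1/425) - 1635*(-1/413) = -89/25 + 1635/413 = 4118/10325 ≈ 0.39884)
sqrt(I + k) = sqrt((-495 + 15*sqrt(2)) + 4118/10325) = sqrt(-5106757/10325 + 15*sqrt(2))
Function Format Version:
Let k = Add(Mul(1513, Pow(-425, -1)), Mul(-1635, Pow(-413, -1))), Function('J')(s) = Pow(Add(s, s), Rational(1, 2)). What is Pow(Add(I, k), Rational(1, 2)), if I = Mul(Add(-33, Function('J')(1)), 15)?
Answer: Mul(Rational(1, 2065), Pow(Add(-2109090641, Mul(63963375, Pow(2, Rational(1, 2)))), Rational(1, 2))) ≈ Mul(21.757, I)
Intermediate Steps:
Function('J')(s) = Mul(Pow(2, Rational(1, 2)), Pow(s, Rational(1, 2))) (Function('J')(s) = Pow(Mul(2, s), Rational(1, 2)) = Mul(Pow(2, Rational(1, 2)), Pow(s, Rational(1, 2))))
I = Add(-495, Mul(15, Pow(2, Rational(1, 2)))) (I = Mul(Add(-33, Mul(Pow(2, Rational(1, 2)), Pow(1, Rational(1, 2)))), 15) = Mul(Add(-33, Mul(Pow(2, Rational(1, 2)), 1)), 15) = Mul(Add(-33, Pow(2, Rational(1, 2))), 15) = Add(-495, Mul(15, Pow(2, Rational(1, 2)))) ≈ -473.79)
k = Rational(4118, 10325) (k = Add(Mul(1513, Rational(-1, 425)), Mul(-1635, Rational(-1, 413))) = Add(Rational(-89, 25), Rational(1635, 413)) = Rational(4118, 10325) ≈ 0.39884)
Pow(Add(I, k), Rational(1, 2)) = Pow(Add(Add(-495, Mul(15, Pow(2, Rational(1, 2)))), Rational(4118, 10325)), Rational(1, 2)) = Pow(Add(Rational(-5106757, 10325), Mul(15, Pow(2, Rational(1, 2)))), Rational(1, 2))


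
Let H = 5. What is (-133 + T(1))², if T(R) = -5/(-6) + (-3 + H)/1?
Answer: 609961/36 ≈ 16943.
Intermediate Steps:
T(R) = 17/6 (T(R) = -5/(-6) + (-3 + 5)/1 = -5*(-⅙) + 2*1 = ⅚ + 2 = 17/6)
(-133 + T(1))² = (-133 + 17/6)² = (-781/6)² = 609961/36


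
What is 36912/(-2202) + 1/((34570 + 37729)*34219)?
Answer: -41471511735/2473999481 ≈ -16.763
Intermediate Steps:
36912/(-2202) + 1/((34570 + 37729)*34219) = 36912*(-1/2202) + (1/34219)/72299 = -6152/367 + (1/72299)*(1/34219) = -6152/367 + 1/2473999481 = -41471511735/2473999481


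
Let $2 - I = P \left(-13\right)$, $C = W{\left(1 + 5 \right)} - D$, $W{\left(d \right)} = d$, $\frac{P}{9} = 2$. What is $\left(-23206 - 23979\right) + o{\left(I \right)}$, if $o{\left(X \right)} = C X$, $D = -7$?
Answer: $-44117$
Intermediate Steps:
$P = 18$ ($P = 9 \cdot 2 = 18$)
$C = 13$ ($C = \left(1 + 5\right) - -7 = 6 + 7 = 13$)
$I = 236$ ($I = 2 - 18 \left(-13\right) = 2 - -234 = 2 + 234 = 236$)
$o{\left(X \right)} = 13 X$
$\left(-23206 - 23979\right) + o{\left(I \right)} = \left(-23206 - 23979\right) + 13 \cdot 236 = -47185 + 3068 = -44117$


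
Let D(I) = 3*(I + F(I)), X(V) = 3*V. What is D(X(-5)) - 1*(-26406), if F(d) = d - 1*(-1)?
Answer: 26319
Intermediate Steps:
F(d) = 1 + d (F(d) = d + 1 = 1 + d)
D(I) = 3 + 6*I (D(I) = 3*(I + (1 + I)) = 3*(1 + 2*I) = 3 + 6*I)
D(X(-5)) - 1*(-26406) = (3 + 6*(3*(-5))) - 1*(-26406) = (3 + 6*(-15)) + 26406 = (3 - 90) + 26406 = -87 + 26406 = 26319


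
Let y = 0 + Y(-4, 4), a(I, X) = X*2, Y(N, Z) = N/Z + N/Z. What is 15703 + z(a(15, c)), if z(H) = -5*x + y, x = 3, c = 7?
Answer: 15686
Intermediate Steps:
Y(N, Z) = 2*N/Z
a(I, X) = 2*X
y = -2 (y = 0 + 2*(-4)/4 = 0 + 2*(-4)*(1/4) = 0 - 2 = -2)
z(H) = -17 (z(H) = -5*3 - 2 = -15 - 2 = -17)
15703 + z(a(15, c)) = 15703 - 17 = 15686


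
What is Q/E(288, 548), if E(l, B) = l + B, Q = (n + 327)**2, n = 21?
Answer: 30276/209 ≈ 144.86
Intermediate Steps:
Q = 121104 (Q = (21 + 327)**2 = 348**2 = 121104)
E(l, B) = B + l
Q/E(288, 548) = 121104/(548 + 288) = 121104/836 = 121104*(1/836) = 30276/209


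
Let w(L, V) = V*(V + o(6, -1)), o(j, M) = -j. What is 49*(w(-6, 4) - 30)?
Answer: -1862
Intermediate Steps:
w(L, V) = V*(-6 + V) (w(L, V) = V*(V - 1*6) = V*(V - 6) = V*(-6 + V))
49*(w(-6, 4) - 30) = 49*(4*(-6 + 4) - 30) = 49*(4*(-2) - 30) = 49*(-8 - 30) = 49*(-38) = -1862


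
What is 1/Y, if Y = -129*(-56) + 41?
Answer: 1/7265 ≈ 0.00013765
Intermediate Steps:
Y = 7265 (Y = 7224 + 41 = 7265)
1/Y = 1/7265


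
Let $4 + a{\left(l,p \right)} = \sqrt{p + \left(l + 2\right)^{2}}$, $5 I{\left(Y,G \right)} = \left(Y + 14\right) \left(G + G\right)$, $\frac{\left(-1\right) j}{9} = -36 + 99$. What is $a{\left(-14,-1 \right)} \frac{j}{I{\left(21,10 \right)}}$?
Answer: $\frac{81}{5} - \frac{81 \sqrt{143}}{20} \approx -32.231$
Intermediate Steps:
$j = -567$ ($j = - 9 \left(-36 + 99\right) = \left(-9\right) 63 = -567$)
$I{\left(Y,G \right)} = \frac{2 G \left(14 + Y\right)}{5}$ ($I{\left(Y,G \right)} = \frac{\left(Y + 14\right) \left(G + G\right)}{5} = \frac{\left(14 + Y\right) 2 G}{5} = \frac{2 G \left(14 + Y\right)}{5}$)
$a{\left(l,p \right)} = -4 + \sqrt{p + \left(2 + l\right)^{2}}$ ($a{\left(l,p \right)} = -4 + \sqrt{p + \left(l + 2\right)^{2}} = -4 + \sqrt{p + \left(2 + l\right)^{2}}$)
$a{\left(-14,-1 \right)} \frac{j}{I{\left(21,10 \right)}} = \left(-4 + \sqrt{-1 + \left(2 - 14\right)^{2}}\right) \left(- \frac{567}{\frac{2}{5} \cdot 10 \left(14 + 21\right)}\right) = \left(-4 + \sqrt{-1 + \left(-12\right)^{2}}\right) \left(- \frac{567}{\frac{2}{5} \cdot 10 \cdot 35}\right) = \left(-4 + \sqrt{-1 + 144}\right) \left(- \frac{567}{140}\right) = \left(-4 + \sqrt{143}\right) \left(\left(-567\right) \frac{1}{140}\right) = \left(-4 + \sqrt{143}\right) \left(- \frac{81}{20}\right) = \frac{81}{5} - \frac{81 \sqrt{143}}{20}$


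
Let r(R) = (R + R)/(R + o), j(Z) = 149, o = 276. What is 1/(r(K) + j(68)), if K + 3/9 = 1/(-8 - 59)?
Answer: 27703/4127677 ≈ 0.0067115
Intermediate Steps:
K = -70/201 (K = -⅓ + 1/(-8 - 59) = -⅓ + 1/(-67) = -⅓ - 1/67 = -70/201 ≈ -0.34826)
r(R) = 2*R/(276 + R) (r(R) = (R + R)/(R + 276) = (2*R)/(276 + R) = 2*R/(276 + R))
1/(r(K) + j(68)) = 1/(2*(-70/201)/(276 - 70/201) + 149) = 1/(2*(-70/201)/(55406/201) + 149) = 1/(2*(-70/201)*(201/55406) + 149) = 1/(-70/27703 + 149) = 1/(4127677/27703) = 27703/4127677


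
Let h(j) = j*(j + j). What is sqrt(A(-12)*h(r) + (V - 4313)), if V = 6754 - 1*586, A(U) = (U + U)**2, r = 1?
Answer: sqrt(3007) ≈ 54.836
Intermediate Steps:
A(U) = 4*U**2 (A(U) = (2*U)**2 = 4*U**2)
h(j) = 2*j**2 (h(j) = j*(2*j) = 2*j**2)
V = 6168 (V = 6754 - 586 = 6168)
sqrt(A(-12)*h(r) + (V - 4313)) = sqrt((4*(-12)**2)*(2*1**2) + (6168 - 4313)) = sqrt((4*144)*(2*1) + 1855) = sqrt(576*2 + 1855) = sqrt(1152 + 1855) = sqrt(3007)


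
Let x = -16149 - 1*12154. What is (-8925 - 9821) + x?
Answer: -47049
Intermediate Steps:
x = -28303 (x = -16149 - 12154 = -28303)
(-8925 - 9821) + x = (-8925 - 9821) - 28303 = -18746 - 28303 = -47049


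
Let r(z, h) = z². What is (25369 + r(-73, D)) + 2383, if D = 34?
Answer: 33081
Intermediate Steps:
(25369 + r(-73, D)) + 2383 = (25369 + (-73)²) + 2383 = (25369 + 5329) + 2383 = 30698 + 2383 = 33081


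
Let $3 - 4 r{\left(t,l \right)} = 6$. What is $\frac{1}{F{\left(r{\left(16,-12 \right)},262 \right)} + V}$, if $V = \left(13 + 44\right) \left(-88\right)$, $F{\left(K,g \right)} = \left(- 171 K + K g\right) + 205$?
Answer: $- \frac{4}{19517} \approx -0.00020495$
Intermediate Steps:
$r{\left(t,l \right)} = - \frac{3}{4}$ ($r{\left(t,l \right)} = \frac{3}{4} - \frac{3}{2} = - \frac{3}{4}$)
$F{\left(K,g \right)} = 205 - 171 K + K g$
$V = -5016$ ($V = 57 \left(-88\right) = -5016$)
$\frac{1}{F{\left(r{\left(16,-12 \right)},262 \right)} + V} = \frac{1}{\left(205 - - \frac{513}{4} - \frac{393}{2}\right) - 5016} = \frac{1}{\left(205 + \frac{513}{4} - \frac{393}{2}\right) - 5016} = \frac{1}{\frac{547}{4} - 5016} = \frac{1}{- \frac{19517}{4}} = - \frac{4}{19517}$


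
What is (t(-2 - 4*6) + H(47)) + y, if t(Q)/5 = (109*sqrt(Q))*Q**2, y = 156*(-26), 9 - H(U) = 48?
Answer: -4095 + 368420*I*sqrt(26) ≈ -4095.0 + 1.8786e+6*I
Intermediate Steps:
H(U) = -39 (H(U) = 9 - 1*48 = 9 - 48 = -39)
y = -4056
t(Q) = 545*Q**(5/2) (t(Q) = 5*((109*sqrt(Q))*Q**2) = 5*(109*Q**(5/2)) = 545*Q**(5/2))
(t(-2 - 4*6) + H(47)) + y = (545*(-2 - 4*6)**(5/2) - 39) - 4056 = (545*(-2 - 24)**(5/2) - 39) - 4056 = (545*(-26)**(5/2) - 39) - 4056 = (545*(676*I*sqrt(26)) - 39) - 4056 = (368420*I*sqrt(26) - 39) - 4056 = (-39 + 368420*I*sqrt(26)) - 4056 = -4095 + 368420*I*sqrt(26)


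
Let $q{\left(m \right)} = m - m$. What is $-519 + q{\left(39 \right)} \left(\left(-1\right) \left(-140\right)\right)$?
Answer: $-519$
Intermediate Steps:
$q{\left(m \right)} = 0$
$-519 + q{\left(39 \right)} \left(\left(-1\right) \left(-140\right)\right) = -519 + 0 \left(\left(-1\right) \left(-140\right)\right) = -519 + 0 \cdot 140 = -519 + 0 = -519$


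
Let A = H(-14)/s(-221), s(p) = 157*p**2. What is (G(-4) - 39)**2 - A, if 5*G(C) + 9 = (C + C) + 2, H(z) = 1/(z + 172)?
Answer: 2137173928343/1211549846 ≈ 1764.0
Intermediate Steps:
H(z) = 1/(172 + z)
G(C) = -7/5 + 2*C/5 (G(C) = -9/5 + ((C + C) + 2)/5 = -9/5 + (2*C + 2)/5 = -9/5 + (2 + 2*C)/5 = -9/5 + (2/5 + 2*C/5) = -7/5 + 2*C/5)
A = 1/1211549846 (A = 1/((172 - 14)*((157*(-221)**2))) = 1/(158*((157*48841))) = (1/158)/7668037 = (1/158)*(1/7668037) = 1/1211549846 ≈ 8.2539e-10)
(G(-4) - 39)**2 - A = ((-7/5 + (2/5)*(-4)) - 39)**2 - 1*1/1211549846 = ((-7/5 - 8/5) - 39)**2 - 1/1211549846 = (-3 - 39)**2 - 1/1211549846 = (-42)**2 - 1/1211549846 = 1764 - 1/1211549846 = 2137173928343/1211549846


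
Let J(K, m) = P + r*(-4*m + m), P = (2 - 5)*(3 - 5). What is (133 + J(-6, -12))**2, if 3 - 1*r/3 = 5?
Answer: 5929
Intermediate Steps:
r = -6 (r = 9 - 3*5 = 9 - 15 = -6)
P = 6 (P = -3*(-2) = 6)
J(K, m) = 6 + 18*m (J(K, m) = 6 - 6*(-4*m + m) = 6 - (-18)*m = 6 + 18*m)
(133 + J(-6, -12))**2 = (133 + (6 + 18*(-12)))**2 = (133 + (6 - 216))**2 = (133 - 210)**2 = (-77)**2 = 5929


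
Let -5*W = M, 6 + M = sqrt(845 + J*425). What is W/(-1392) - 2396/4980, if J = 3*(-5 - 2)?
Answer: -139217/288840 + I*sqrt(505)/1740 ≈ -0.48199 + 0.012915*I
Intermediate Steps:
J = -21 (J = 3*(-7) = -21)
M = -6 + 4*I*sqrt(505) (M = -6 + sqrt(845 - 21*425) = -6 + sqrt(845 - 8925) = -6 + sqrt(-8080) = -6 + 4*I*sqrt(505) ≈ -6.0 + 89.889*I)
W = 6/5 - 4*I*sqrt(505)/5 (W = -(-6 + 4*I*sqrt(505))/5 = 6/5 - 4*I*sqrt(505)/5 ≈ 1.2 - 17.978*I)
W/(-1392) - 2396/4980 = (6/5 - 4*I*sqrt(505)/5)/(-1392) - 2396/4980 = (6/5 - 4*I*sqrt(505)/5)*(-1/1392) - 2396*1/4980 = (-1/1160 + I*sqrt(505)/1740) - 599/1245 = -139217/288840 + I*sqrt(505)/1740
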